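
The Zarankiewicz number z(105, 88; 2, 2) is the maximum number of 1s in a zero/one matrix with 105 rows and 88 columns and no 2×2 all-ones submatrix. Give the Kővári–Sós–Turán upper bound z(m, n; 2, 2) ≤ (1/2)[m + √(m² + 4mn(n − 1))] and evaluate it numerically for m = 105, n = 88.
z(105, 88; 2, 2) ≤ (1/2)[105 + √(105² + 4·105·88·87)] = (1/2)[105 + √3226545] = 950.6293

Kővári–Sós–Turán: let r_1, ..., r_105 be the row sums and z = Σ r_i the total number of 1s. Each pair of columns can share at most one row with both entries 1 (else a 2×2 all-ones block appears), so Σ_i C(r_i, 2) ≤ C(88, 2) = 3828. By convexity Σ_i C(r_i, 2) ≥ 105·C(z/105, 2) = z(z − 105)/(2·105), giving z² − 105z − 105·88·87 ≤ 0 and hence z ≤ (1/2)[105 + √(11025 + 4·803880)] = (1/2)[105 + √3226545] ≈ (1/2)(105 + 1796.2586) = 950.6293.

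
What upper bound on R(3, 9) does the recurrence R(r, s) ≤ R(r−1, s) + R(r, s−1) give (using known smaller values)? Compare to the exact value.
R(3, 9) ≤ R(2, 9) + R(3, 8) = 9 + 28 = 37; exact value R(3, 9) = 36.

The Erdős–Szekeres recurrence R(r, s) ≤ R(r−1, s) + R(r, s−1) applied to (r, s) = (3, 9) gives
  R(3, 9) ≤ R(2, 9) + R(3, 8) = 9 + 28 = 37.
(Recall R(2, k) = k and R is symmetric.) The recurrence is not tight here (it gives 37, but the exact value is R(3, 9) = 36); the tight upper bound requires a sharper argument than the simple recurrence, combined with a lower-bound construction on K_{35}.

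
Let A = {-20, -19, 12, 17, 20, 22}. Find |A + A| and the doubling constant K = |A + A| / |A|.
K = |A + A| / |A| = 20/6 = 10/3

Enumerate A + A = {a + b : a, b ∈ A}. With |A| = 6, there are |A|^2 = 36 ordered sum pairs; collecting distinct values, A + A = {-40, -39, -38, -8, -7, -3, -2, 0, 1, 2, 3, 24, 29, 32, 34, 37, 39, 40, 42, 44}, so |A + A| = 20. Thus K = 20/6 = 10/3. For comparison, the minimum possible |A + A| over all 6-element sets is 2·6 − 1 = 11 (so min K = 11/6), attained only by arithmetic progressions.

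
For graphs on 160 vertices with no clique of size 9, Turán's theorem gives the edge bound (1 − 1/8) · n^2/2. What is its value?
Turán density bound = (7/8) · 160^2/2 = 11200

Turán's theorem: ex(n, K_{r+1}) is achieved by the complete r-partite Turán graph T(n, r) with parts as balanced as possible, and is at most (1 − 1/r) · n^2/2. For r = 8, n = 160: the density bound is (7/8) · 25600/2 = 11200. Since 8 ∣ 160, the Turán graph T(160, 8) has parts of equal size 20, and its edge count e(T(160, 8)) = 11200 attains the density bound exactly.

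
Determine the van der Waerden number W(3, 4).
W(3, 4) = 293

This is a classical value, W(3, 4) = 293, established by combining an explicit 3-colouring of {1, ..., 292} with no monochromatic 4-AP (giving the lower bound W(3, 4) > 292) and a finite case analysis / exhaustive computer search showing every 3-colouring of {1, ..., 293} has such an AP.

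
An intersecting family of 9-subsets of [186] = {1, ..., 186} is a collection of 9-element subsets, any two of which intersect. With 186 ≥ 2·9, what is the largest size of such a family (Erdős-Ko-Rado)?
max |F| = C(185, 8) = 29188758206595

The Erdős-Ko-Rado theorem states: for n ≥ 2k, an intersecting family of k-subsets of an n-element set has size at most C(n − 1, k − 1), with equality for 'star' families {A ⊆ [n] : |A| = k, i ∈ A} (fix an element i). For n = 186, k = 9: C(185, 8) = 29188758206595.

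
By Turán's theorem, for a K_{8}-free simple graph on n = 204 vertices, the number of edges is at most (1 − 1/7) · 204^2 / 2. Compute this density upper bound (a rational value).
Turán density bound = (6/7) · 204^2/2 = 124848/7 ≈ 17835.4286

Turán's theorem: ex(n, K_{r+1}) is achieved by the complete r-partite Turán graph T(n, r) with parts as balanced as possible, and is at most (1 − 1/r) · n^2/2. For r = 7, n = 204: the density bound is (6/7) · 41616/2 = 124848/7 ≈ 17835.4286. The integer-valued extremum is e(T(204, 7)) = 17835, which is strictly less than the density bound 124848/7 since 7 ∤ 204 (the parts of T(204, 7) cannot all be equal).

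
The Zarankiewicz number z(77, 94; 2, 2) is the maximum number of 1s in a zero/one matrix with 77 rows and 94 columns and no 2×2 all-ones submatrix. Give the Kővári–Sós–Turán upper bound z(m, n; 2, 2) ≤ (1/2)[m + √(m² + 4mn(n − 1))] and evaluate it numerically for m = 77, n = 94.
z(77, 94; 2, 2) ≤ (1/2)[77 + √(77² + 4·77·94·93)] = (1/2)[77 + √2698465] = 859.8503

Kővári–Sós–Turán: let r_1, ..., r_77 be the row sums and z = Σ r_i the total number of 1s. Each pair of columns can share at most one row with both entries 1 (else a 2×2 all-ones block appears), so Σ_i C(r_i, 2) ≤ C(94, 2) = 4371. By convexity Σ_i C(r_i, 2) ≥ 77·C(z/77, 2) = z(z − 77)/(2·77), giving z² − 77z − 77·94·93 ≤ 0 and hence z ≤ (1/2)[77 + √(5929 + 4·673134)] = (1/2)[77 + √2698465] ≈ (1/2)(77 + 1642.7005) = 859.8503.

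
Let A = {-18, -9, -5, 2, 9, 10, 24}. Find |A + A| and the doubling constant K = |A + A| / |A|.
K = |A + A| / |A| = 26/7

Enumerate A + A = {a + b : a, b ∈ A}. With |A| = 7, there are |A|^2 = 49 ordered sum pairs; collecting distinct values, A + A = {-36, -27, -23, -18, -16, -14, -10, -9, -8, -7, -3, 0, 1, 4, 5, 6, 11, 12, 15, 18, 19, 20, 26, 33, 34, 48}, so |A + A| = 26. Thus K = 26/7. For comparison, the minimum possible |A + A| over all 7-element sets is 2·7 − 1 = 13 (so min K = 13/7), attained only by arithmetic progressions.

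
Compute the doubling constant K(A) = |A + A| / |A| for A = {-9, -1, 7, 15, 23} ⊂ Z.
K = |A + A| / |A| = 9/5

Enumerate A + A = {a + b : a, b ∈ A}. With |A| = 5, there are |A|^2 = 25 ordered sum pairs; collecting distinct values, A + A = {-18, -10, -2, 6, 14, 22, 30, 38, 46}, so |A + A| = 9. Thus K = 9/5. Here |A + A| = 2|A| − 1 = 9, the minimum possible — so K = 9/5 is minimal, which holds iff A is an arithmetic progression.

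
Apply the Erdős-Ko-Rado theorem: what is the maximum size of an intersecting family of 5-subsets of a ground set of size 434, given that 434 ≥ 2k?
max |F| = C(433, 4) = 1444462020

Erdős-Ko-Rado (1961): when n ≥ 2k, max |F| = C(n−1, k−1). The bound is attained by the star {A : i ∈ A} for any fixed i ∈ [n]. Here C(434−1, 5−1) = C(433, 4) = 1444462020.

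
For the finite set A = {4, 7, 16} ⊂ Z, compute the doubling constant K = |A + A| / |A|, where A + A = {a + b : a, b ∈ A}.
K = |A + A| / |A| = 6/3 = 2

Enumerate A + A = {a + b : a, b ∈ A}. With |A| = 3, there are |A|^2 = 9 ordered sum pairs; collecting distinct values, A + A = {8, 11, 14, 20, 23, 32}, so |A + A| = 6. Thus K = 6/3 = 2. For comparison, the minimum possible |A + A| over all 3-element sets is 2·3 − 1 = 5 (so min K = 5/3), attained only by arithmetic progressions.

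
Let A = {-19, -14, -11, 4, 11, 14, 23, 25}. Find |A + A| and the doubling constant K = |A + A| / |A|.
K = |A + A| / |A| = 35/8

Enumerate A + A = {a + b : a, b ∈ A}. With |A| = 8, there are |A|^2 = 64 ordered sum pairs; collecting distinct values, A + A = {-38, -33, -30, -28, -25, -22, -15, -10, -8, -7, -5, -3, 0, 3, 4, 6, 8, 9, 11, 12, 14, 15, 18, 22, 25, 27, 28, 29, 34, 36, 37, 39, 46, 48, 50}, so |A + A| = 35. Thus K = 35/8. For comparison, the minimum possible |A + A| over all 8-element sets is 2·8 − 1 = 15 (so min K = 15/8), attained only by arithmetic progressions.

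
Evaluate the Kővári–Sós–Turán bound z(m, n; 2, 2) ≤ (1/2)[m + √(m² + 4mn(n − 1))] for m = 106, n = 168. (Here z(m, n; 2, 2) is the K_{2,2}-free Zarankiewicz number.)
z(106, 168; 2, 2) ≤ (1/2)[106 + √(106² + 4·106·168·167)] = (1/2)[106 + √11906980] = 1778.3246

Kővári–Sós–Turán: let r_1, ..., r_106 be the row sums and z = Σ r_i the total number of 1s. Each pair of columns can share at most one row with both entries 1 (else a 2×2 all-ones block appears), so Σ_i C(r_i, 2) ≤ C(168, 2) = 14028. By convexity Σ_i C(r_i, 2) ≥ 106·C(z/106, 2) = z(z − 106)/(2·106), giving z² − 106z − 106·168·167 ≤ 0 and hence z ≤ (1/2)[106 + √(11236 + 4·2973936)] = (1/2)[106 + √11906980] ≈ (1/2)(106 + 3450.6492) = 1778.3246.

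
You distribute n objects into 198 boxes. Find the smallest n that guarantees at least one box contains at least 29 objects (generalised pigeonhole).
n = (29 − 1)·198 + 1 = 5545

By the generalised pigeonhole principle, to guarantee some box contains ≥ r objects we need more than (r − 1) · k objects total. Threshold: n = (r − 1) · k + 1. With r = 29 and k = 198: n = 28 · 198 + 1 = 5544 + 1 = 5545. For n = 5544 = 28 · 198, we can put exactly 28 objects in every box, avoiding 29 in any single one — so 5545 is tight.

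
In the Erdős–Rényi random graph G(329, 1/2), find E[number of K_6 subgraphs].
E[# K_6] = C(329, 6) · (1/2)^C(6, 2) = 1682406622260 / 2^15 = 420601655565/8192 ≈ 51342975.532837

For each 6-subset S of vertices (there are C(329, 6) = 1682406622260 such S), let X_S = 1 if S induces a K_6 (all C(6, 2) = 15 edges present). Then P(X_S = 1) = (1/2)^15 = 1/32768. By linearity of expectation, E[# K_6] = C(329, 6) · (1/2)^15 = 1682406622260 / 32768 = 420601655565/8192 ≈ 51342975.532837.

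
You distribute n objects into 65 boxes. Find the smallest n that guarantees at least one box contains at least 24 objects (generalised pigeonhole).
n = (24 − 1)·65 + 1 = 1496

By the generalised pigeonhole principle, to guarantee some box contains ≥ r objects we need more than (r − 1) · k objects total. Threshold: n = (r − 1) · k + 1. With r = 24 and k = 65: n = 23 · 65 + 1 = 1495 + 1 = 1496. For n = 1495 = 23 · 65, we can put exactly 23 objects in every box, avoiding 24 in any single one — so 1496 is tight.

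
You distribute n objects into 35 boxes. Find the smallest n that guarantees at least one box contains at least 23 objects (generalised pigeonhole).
n = (23 − 1)·35 + 1 = 771

By the generalised pigeonhole principle, to guarantee some box contains ≥ r objects we need more than (r − 1) · k objects total. Threshold: n = (r − 1) · k + 1. With r = 23 and k = 35: n = 22 · 35 + 1 = 770 + 1 = 771. For n = 770 = 22 · 35, we can put exactly 22 objects in every box, avoiding 23 in any single one — so 771 is tight.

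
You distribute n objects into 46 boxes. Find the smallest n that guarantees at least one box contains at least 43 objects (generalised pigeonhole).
n = (43 − 1)·46 + 1 = 1933

By the generalised pigeonhole principle, to guarantee some box contains ≥ r objects we need more than (r − 1) · k objects total. Threshold: n = (r − 1) · k + 1. With r = 43 and k = 46: n = 42 · 46 + 1 = 1932 + 1 = 1933. For n = 1932 = 42 · 46, we can put exactly 42 objects in every box, avoiding 43 in any single one — so 1933 is tight.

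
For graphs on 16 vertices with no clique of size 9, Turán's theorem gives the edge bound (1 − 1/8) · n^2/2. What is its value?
Turán density bound = (7/8) · 16^2/2 = 112

Turán's theorem: ex(n, K_{r+1}) is achieved by the complete r-partite Turán graph T(n, r) with parts as balanced as possible, and is at most (1 − 1/r) · n^2/2. For r = 8, n = 16: the density bound is (7/8) · 256/2 = 112. Since 8 ∣ 16, the Turán graph T(16, 8) has parts of equal size 2, and its edge count e(T(16, 8)) = 112 attains the density bound exactly.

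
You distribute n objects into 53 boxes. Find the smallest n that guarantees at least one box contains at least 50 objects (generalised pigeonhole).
n = (50 − 1)·53 + 1 = 2598

By the generalised pigeonhole principle, to guarantee some box contains ≥ r objects we need more than (r − 1) · k objects total. Threshold: n = (r − 1) · k + 1. With r = 50 and k = 53: n = 49 · 53 + 1 = 2597 + 1 = 2598. For n = 2597 = 49 · 53, we can put exactly 49 objects in every box, avoiding 50 in any single one — so 2598 is tight.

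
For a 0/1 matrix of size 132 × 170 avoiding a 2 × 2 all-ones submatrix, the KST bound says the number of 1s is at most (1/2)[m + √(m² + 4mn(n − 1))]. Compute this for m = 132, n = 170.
z(132, 170; 2, 2) ≤ (1/2)[132 + √(132² + 4·132·170·169)] = (1/2)[132 + √15186864] = 2014.5164

Kővári–Sós–Turán: let r_1, ..., r_132 be the row sums and z = Σ r_i the total number of 1s. Each pair of columns can share at most one row with both entries 1 (else a 2×2 all-ones block appears), so Σ_i C(r_i, 2) ≤ C(170, 2) = 14365. By convexity Σ_i C(r_i, 2) ≥ 132·C(z/132, 2) = z(z − 132)/(2·132), giving z² − 132z − 132·170·169 ≤ 0 and hence z ≤ (1/2)[132 + √(17424 + 4·3792360)] = (1/2)[132 + √15186864] ≈ (1/2)(132 + 3897.0327) = 2014.5164.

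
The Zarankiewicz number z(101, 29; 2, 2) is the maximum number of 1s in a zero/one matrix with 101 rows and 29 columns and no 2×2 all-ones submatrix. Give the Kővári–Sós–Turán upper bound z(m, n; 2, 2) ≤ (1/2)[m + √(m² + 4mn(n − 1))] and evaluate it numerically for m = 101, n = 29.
z(101, 29; 2, 2) ≤ (1/2)[101 + √(101² + 4·101·29·28)] = (1/2)[101 + √338249] = 341.2959

Kővári–Sós–Turán: let r_1, ..., r_101 be the row sums and z = Σ r_i the total number of 1s. Each pair of columns can share at most one row with both entries 1 (else a 2×2 all-ones block appears), so Σ_i C(r_i, 2) ≤ C(29, 2) = 406. By convexity Σ_i C(r_i, 2) ≥ 101·C(z/101, 2) = z(z − 101)/(2·101), giving z² − 101z − 101·29·28 ≤ 0 and hence z ≤ (1/2)[101 + √(10201 + 4·82012)] = (1/2)[101 + √338249] ≈ (1/2)(101 + 581.5918) = 341.2959.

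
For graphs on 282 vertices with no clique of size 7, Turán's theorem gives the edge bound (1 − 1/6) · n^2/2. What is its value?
Turán density bound = (5/6) · 282^2/2 = 33135

Turán's theorem: ex(n, K_{r+1}) is achieved by the complete r-partite Turán graph T(n, r) with parts as balanced as possible, and is at most (1 − 1/r) · n^2/2. For r = 6, n = 282: the density bound is (5/6) · 79524/2 = 33135. Since 6 ∣ 282, the Turán graph T(282, 6) has parts of equal size 47, and its edge count e(T(282, 6)) = 33135 attains the density bound exactly.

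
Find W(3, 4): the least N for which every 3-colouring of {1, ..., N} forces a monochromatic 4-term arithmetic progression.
W(3, 4) = 293

This is a classical value, W(3, 4) = 293, established by combining an explicit 3-colouring of {1, ..., 292} with no monochromatic 4-AP (giving the lower bound W(3, 4) > 292) and a finite case analysis / exhaustive computer search showing every 3-colouring of {1, ..., 293} has such an AP.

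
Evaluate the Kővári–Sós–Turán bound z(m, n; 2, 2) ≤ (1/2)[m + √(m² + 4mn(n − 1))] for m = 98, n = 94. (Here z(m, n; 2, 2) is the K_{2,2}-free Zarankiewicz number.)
z(98, 94; 2, 2) ≤ (1/2)[98 + √(98² + 4·98·94·93)] = (1/2)[98 + √3436468] = 975.8856

Kővári–Sós–Turán: let r_1, ..., r_98 be the row sums and z = Σ r_i the total number of 1s. Each pair of columns can share at most one row with both entries 1 (else a 2×2 all-ones block appears), so Σ_i C(r_i, 2) ≤ C(94, 2) = 4371. By convexity Σ_i C(r_i, 2) ≥ 98·C(z/98, 2) = z(z − 98)/(2·98), giving z² − 98z − 98·94·93 ≤ 0 and hence z ≤ (1/2)[98 + √(9604 + 4·856716)] = (1/2)[98 + √3436468] ≈ (1/2)(98 + 1853.7713) = 975.8856.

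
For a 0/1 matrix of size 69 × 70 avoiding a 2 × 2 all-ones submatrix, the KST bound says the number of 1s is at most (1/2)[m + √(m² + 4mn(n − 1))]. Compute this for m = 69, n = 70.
z(69, 70; 2, 2) ≤ (1/2)[69 + √(69² + 4·69·70·69)] = (1/2)[69 + √1337841] = 612.8254

Kővári–Sós–Turán: let r_1, ..., r_69 be the row sums and z = Σ r_i the total number of 1s. Each pair of columns can share at most one row with both entries 1 (else a 2×2 all-ones block appears), so Σ_i C(r_i, 2) ≤ C(70, 2) = 2415. By convexity Σ_i C(r_i, 2) ≥ 69·C(z/69, 2) = z(z − 69)/(2·69), giving z² − 69z − 69·70·69 ≤ 0 and hence z ≤ (1/2)[69 + √(4761 + 4·333270)] = (1/2)[69 + √1337841] ≈ (1/2)(69 + 1156.6508) = 612.8254.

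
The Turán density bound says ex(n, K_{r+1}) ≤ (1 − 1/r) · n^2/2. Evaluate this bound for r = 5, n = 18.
Turán density bound = (4/5) · 18^2/2 = 648/5 ≈ 129.6

Turán's theorem: ex(n, K_{r+1}) is achieved by the complete r-partite Turán graph T(n, r) with parts as balanced as possible, and is at most (1 − 1/r) · n^2/2. For r = 5, n = 18: the density bound is (4/5) · 324/2 = 648/5 ≈ 129.6. The integer-valued extremum is e(T(18, 5)) = 129, which is strictly less than the density bound 648/5 since 5 ∤ 18 (the parts of T(18, 5) cannot all be equal).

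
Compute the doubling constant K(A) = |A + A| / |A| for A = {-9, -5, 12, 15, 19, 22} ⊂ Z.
K = |A + A| / |A| = 19/6

Enumerate A + A = {a + b : a, b ∈ A}. With |A| = 6, there are |A|^2 = 36 ordered sum pairs; collecting distinct values, A + A = {-18, -14, -10, 3, 6, 7, 10, 13, 14, 17, 24, 27, 30, 31, 34, 37, 38, 41, 44}, so |A + A| = 19. Thus K = 19/6. For comparison, the minimum possible |A + A| over all 6-element sets is 2·6 − 1 = 11 (so min K = 11/6), attained only by arithmetic progressions.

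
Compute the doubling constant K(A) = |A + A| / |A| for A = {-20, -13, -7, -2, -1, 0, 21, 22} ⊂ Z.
K = |A + A| / |A| = 31/8

Enumerate A + A = {a + b : a, b ∈ A}. With |A| = 8, there are |A|^2 = 64 ordered sum pairs; collecting distinct values, A + A = {-40, -33, -27, -26, -22, -21, -20, -15, -14, -13, -9, -8, -7, -4, -3, -2, -1, 0, 1, 2, 8, 9, 14, 15, 19, 20, 21, 22, 42, 43, 44}, so |A + A| = 31. Thus K = 31/8. For comparison, the minimum possible |A + A| over all 8-element sets is 2·8 − 1 = 15 (so min K = 15/8), attained only by arithmetic progressions.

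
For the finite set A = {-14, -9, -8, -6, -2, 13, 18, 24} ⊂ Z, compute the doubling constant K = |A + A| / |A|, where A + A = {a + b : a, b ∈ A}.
K = |A + A| / |A| = 32/8 = 4

Enumerate A + A = {a + b : a, b ∈ A}. With |A| = 8, there are |A|^2 = 64 ordered sum pairs; collecting distinct values, A + A = {-28, -23, -22, -20, -18, -17, -16, -15, -14, -12, -11, -10, -8, -4, -1, 4, 5, 7, 9, 10, 11, 12, 15, 16, 18, 22, 26, 31, 36, 37, 42, 48}, so |A + A| = 32. Thus K = 32/8 = 4. For comparison, the minimum possible |A + A| over all 8-element sets is 2·8 − 1 = 15 (so min K = 15/8), attained only by arithmetic progressions.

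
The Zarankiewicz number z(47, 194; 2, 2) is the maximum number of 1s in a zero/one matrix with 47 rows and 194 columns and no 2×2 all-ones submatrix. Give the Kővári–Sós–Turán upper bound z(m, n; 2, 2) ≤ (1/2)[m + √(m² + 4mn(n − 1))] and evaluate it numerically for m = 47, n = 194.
z(47, 194; 2, 2) ≤ (1/2)[47 + √(47² + 4·47·194·193)] = (1/2)[47 + √7041305] = 1350.2729

Kővári–Sós–Turán: let r_1, ..., r_47 be the row sums and z = Σ r_i the total number of 1s. Each pair of columns can share at most one row with both entries 1 (else a 2×2 all-ones block appears), so Σ_i C(r_i, 2) ≤ C(194, 2) = 18721. By convexity Σ_i C(r_i, 2) ≥ 47·C(z/47, 2) = z(z − 47)/(2·47), giving z² − 47z − 47·194·193 ≤ 0 and hence z ≤ (1/2)[47 + √(2209 + 4·1759774)] = (1/2)[47 + √7041305] ≈ (1/2)(47 + 2653.5457) = 1350.2729.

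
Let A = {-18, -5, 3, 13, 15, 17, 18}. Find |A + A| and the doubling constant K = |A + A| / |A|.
K = |A + A| / |A| = 27/7

Enumerate A + A = {a + b : a, b ∈ A}. With |A| = 7, there are |A|^2 = 49 ordered sum pairs; collecting distinct values, A + A = {-36, -23, -15, -10, -5, -3, -2, -1, 0, 6, 8, 10, 12, 13, 16, 18, 20, 21, 26, 28, 30, 31, 32, 33, 34, 35, 36}, so |A + A| = 27. Thus K = 27/7. For comparison, the minimum possible |A + A| over all 7-element sets is 2·7 − 1 = 13 (so min K = 13/7), attained only by arithmetic progressions.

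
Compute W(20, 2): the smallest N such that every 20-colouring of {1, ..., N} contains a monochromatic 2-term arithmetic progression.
W(20, 2) = 20 + 1 = 21

A 2-term AP is any pair of integers, so a monochromatic 2-AP exists iff some colour is used at least twice. With 20 colours, the colouring i ↦ i on {1, ..., 20} uses each colour once, avoiding any monochromatic pair, so W(20, 2) > 20. For {1, ..., 21}, pigeonhole forces two integers of the same colour, which form a monochromatic 2-AP. Hence W(20, 2) = 21.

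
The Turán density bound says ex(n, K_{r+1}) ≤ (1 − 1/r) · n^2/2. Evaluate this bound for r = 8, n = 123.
Turán density bound = (7/8) · 123^2/2 = 105903/16 ≈ 6618.9375

Turán's theorem: ex(n, K_{r+1}) is achieved by the complete r-partite Turán graph T(n, r) with parts as balanced as possible, and is at most (1 − 1/r) · n^2/2. For r = 8, n = 123: the density bound is (7/8) · 15129/2 = 105903/16 ≈ 6618.9375. The integer-valued extremum is e(T(123, 8)) = 6618, which is strictly less than the density bound 105903/16 since 8 ∤ 123 (the parts of T(123, 8) cannot all be equal).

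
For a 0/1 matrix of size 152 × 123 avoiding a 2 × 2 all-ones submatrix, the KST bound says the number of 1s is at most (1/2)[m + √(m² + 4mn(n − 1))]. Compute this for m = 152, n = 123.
z(152, 123; 2, 2) ≤ (1/2)[152 + √(152² + 4·152·123·122)] = (1/2)[152 + √9146752] = 1588.1799

Kővári–Sós–Turán: let r_1, ..., r_152 be the row sums and z = Σ r_i the total number of 1s. Each pair of columns can share at most one row with both entries 1 (else a 2×2 all-ones block appears), so Σ_i C(r_i, 2) ≤ C(123, 2) = 7503. By convexity Σ_i C(r_i, 2) ≥ 152·C(z/152, 2) = z(z − 152)/(2·152), giving z² − 152z − 152·123·122 ≤ 0 and hence z ≤ (1/2)[152 + √(23104 + 4·2280912)] = (1/2)[152 + √9146752] ≈ (1/2)(152 + 3024.3598) = 1588.1799.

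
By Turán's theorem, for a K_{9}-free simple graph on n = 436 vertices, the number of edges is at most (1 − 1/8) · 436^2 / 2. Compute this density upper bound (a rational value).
Turán density bound = (7/8) · 436^2/2 = 83167

Turán's theorem: ex(n, K_{r+1}) is achieved by the complete r-partite Turán graph T(n, r) with parts as balanced as possible, and is at most (1 − 1/r) · n^2/2. For r = 8, n = 436: the density bound is (7/8) · 190096/2 = 83167. The integer-valued extremum is e(T(436, 8)) = 83166, which is strictly less than the density bound 83167 since 8 ∤ 436 (the parts of T(436, 8) cannot all be equal).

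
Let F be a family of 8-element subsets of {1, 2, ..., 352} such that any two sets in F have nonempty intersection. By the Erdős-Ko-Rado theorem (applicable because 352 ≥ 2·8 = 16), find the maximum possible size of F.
max |F| = C(351, 7) = 122623572295575

The Erdős-Ko-Rado theorem states: for n ≥ 2k, an intersecting family of k-subsets of an n-element set has size at most C(n − 1, k − 1), with equality for 'star' families {A ⊆ [n] : |A| = k, i ∈ A} (fix an element i). For n = 352, k = 8: C(351, 7) = 122623572295575.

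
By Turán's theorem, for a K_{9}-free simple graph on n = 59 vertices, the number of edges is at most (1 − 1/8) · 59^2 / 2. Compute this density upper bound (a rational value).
Turán density bound = (7/8) · 59^2/2 = 24367/16 ≈ 1522.9375

Turán's theorem: ex(n, K_{r+1}) is achieved by the complete r-partite Turán graph T(n, r) with parts as balanced as possible, and is at most (1 − 1/r) · n^2/2. For r = 8, n = 59: the density bound is (7/8) · 3481/2 = 24367/16 ≈ 1522.9375. The integer-valued extremum is e(T(59, 8)) = 1522, which is strictly less than the density bound 24367/16 since 8 ∤ 59 (the parts of T(59, 8) cannot all be equal).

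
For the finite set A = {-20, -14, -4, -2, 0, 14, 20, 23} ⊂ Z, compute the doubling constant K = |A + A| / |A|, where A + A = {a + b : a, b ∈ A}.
K = |A + A| / |A| = 32/8 = 4

Enumerate A + A = {a + b : a, b ∈ A}. With |A| = 8, there are |A|^2 = 64 ordered sum pairs; collecting distinct values, A + A = {-40, -34, -28, -24, -22, -20, -18, -16, -14, -8, -6, -4, -2, 0, 3, 6, 9, 10, 12, 14, 16, 18, 19, 20, 21, 23, 28, 34, 37, 40, 43, 46}, so |A + A| = 32. Thus K = 32/8 = 4. For comparison, the minimum possible |A + A| over all 8-element sets is 2·8 − 1 = 15 (so min K = 15/8), attained only by arithmetic progressions.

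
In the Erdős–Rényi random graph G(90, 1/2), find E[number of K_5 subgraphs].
E[# K_5] = C(90, 5) · (1/2)^C(5, 2) = 43949268 / 2^10 = 10987317/256 ≈ 42919.207031

For each 5-subset S of vertices (there are C(90, 5) = 43949268 such S), let X_S = 1 if S induces a K_5 (all C(5, 2) = 10 edges present). Then P(X_S = 1) = (1/2)^10 = 1/1024. By linearity of expectation, E[# K_5] = C(90, 5) · (1/2)^10 = 43949268 / 1024 = 10987317/256 ≈ 42919.207031.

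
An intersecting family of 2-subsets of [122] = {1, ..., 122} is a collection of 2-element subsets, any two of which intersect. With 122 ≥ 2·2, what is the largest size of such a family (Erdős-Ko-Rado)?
max |F| = C(121, 1) = 121

The Erdős-Ko-Rado theorem states: for n ≥ 2k, an intersecting family of k-subsets of an n-element set has size at most C(n − 1, k − 1), with equality for 'star' families {A ⊆ [n] : |A| = k, i ∈ A} (fix an element i). For n = 122, k = 2: C(121, 1) = 121.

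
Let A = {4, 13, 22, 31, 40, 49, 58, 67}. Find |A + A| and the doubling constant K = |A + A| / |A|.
K = |A + A| / |A| = 15/8

Enumerate A + A = {a + b : a, b ∈ A}. With |A| = 8, there are |A|^2 = 64 ordered sum pairs; collecting distinct values, A + A = {8, 17, 26, 35, 44, 53, 62, 71, 80, 89, 98, 107, 116, 125, 134}, so |A + A| = 15. Thus K = 15/8. Here |A + A| = 2|A| − 1 = 15, the minimum possible — so K = 15/8 is minimal, which holds iff A is an arithmetic progression.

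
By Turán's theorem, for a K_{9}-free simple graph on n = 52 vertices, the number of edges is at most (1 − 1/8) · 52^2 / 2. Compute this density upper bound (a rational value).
Turán density bound = (7/8) · 52^2/2 = 1183

Turán's theorem: ex(n, K_{r+1}) is achieved by the complete r-partite Turán graph T(n, r) with parts as balanced as possible, and is at most (1 − 1/r) · n^2/2. For r = 8, n = 52: the density bound is (7/8) · 2704/2 = 1183. The integer-valued extremum is e(T(52, 8)) = 1182, which is strictly less than the density bound 1183 since 8 ∤ 52 (the parts of T(52, 8) cannot all be equal).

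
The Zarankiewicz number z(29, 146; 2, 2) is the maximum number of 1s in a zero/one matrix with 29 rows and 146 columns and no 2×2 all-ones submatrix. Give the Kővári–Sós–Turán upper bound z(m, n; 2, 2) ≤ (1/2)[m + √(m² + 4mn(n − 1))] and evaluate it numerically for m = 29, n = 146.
z(29, 146; 2, 2) ≤ (1/2)[29 + √(29² + 4·29·146·145)] = (1/2)[29 + √2456561] = 798.171

Kővári–Sós–Turán: let r_1, ..., r_29 be the row sums and z = Σ r_i the total number of 1s. Each pair of columns can share at most one row with both entries 1 (else a 2×2 all-ones block appears), so Σ_i C(r_i, 2) ≤ C(146, 2) = 10585. By convexity Σ_i C(r_i, 2) ≥ 29·C(z/29, 2) = z(z − 29)/(2·29), giving z² − 29z − 29·146·145 ≤ 0 and hence z ≤ (1/2)[29 + √(841 + 4·613930)] = (1/2)[29 + √2456561] ≈ (1/2)(29 + 1567.342) = 798.171.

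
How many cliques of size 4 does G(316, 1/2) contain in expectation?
E[# K_4] = C(316, 4) · (1/2)^C(4, 2) = 407624595 / 2^6 = 6369134.296875

For each 4-subset S of vertices (there are C(316, 4) = 407624595 such S), let X_S = 1 if S induces a K_4 (all C(4, 2) = 6 edges present). Then P(X_S = 1) = (1/2)^6 = 1/64. By linearity of expectation, E[# K_4] = C(316, 4) · (1/2)^6 = 407624595 / 64 = 6369134.296875.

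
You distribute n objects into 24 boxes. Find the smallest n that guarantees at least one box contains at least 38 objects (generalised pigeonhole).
n = (38 − 1)·24 + 1 = 889

By the generalised pigeonhole principle, to guarantee some box contains ≥ r objects we need more than (r − 1) · k objects total. Threshold: n = (r − 1) · k + 1. With r = 38 and k = 24: n = 37 · 24 + 1 = 888 + 1 = 889. For n = 888 = 37 · 24, we can put exactly 37 objects in every box, avoiding 38 in any single one — so 889 is tight.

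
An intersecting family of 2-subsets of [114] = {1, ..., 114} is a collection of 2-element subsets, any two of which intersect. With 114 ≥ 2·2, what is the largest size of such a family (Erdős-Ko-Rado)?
max |F| = C(113, 1) = 113

The Erdős-Ko-Rado theorem states: for n ≥ 2k, an intersecting family of k-subsets of an n-element set has size at most C(n − 1, k − 1), with equality for 'star' families {A ⊆ [n] : |A| = k, i ∈ A} (fix an element i). For n = 114, k = 2: C(113, 1) = 113.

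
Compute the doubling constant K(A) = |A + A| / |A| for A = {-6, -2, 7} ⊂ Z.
K = |A + A| / |A| = 6/3 = 2

Enumerate A + A = {a + b : a, b ∈ A}. With |A| = 3, there are |A|^2 = 9 ordered sum pairs; collecting distinct values, A + A = {-12, -8, -4, 1, 5, 14}, so |A + A| = 6. Thus K = 6/3 = 2. For comparison, the minimum possible |A + A| over all 3-element sets is 2·3 − 1 = 5 (so min K = 5/3), attained only by arithmetic progressions.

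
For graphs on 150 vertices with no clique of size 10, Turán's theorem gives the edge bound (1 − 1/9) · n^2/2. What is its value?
Turán density bound = (8/9) · 150^2/2 = 10000

Turán's theorem: ex(n, K_{r+1}) is achieved by the complete r-partite Turán graph T(n, r) with parts as balanced as possible, and is at most (1 − 1/r) · n^2/2. For r = 9, n = 150: the density bound is (8/9) · 22500/2 = 10000. The integer-valued extremum is e(T(150, 9)) = 9999, which is strictly less than the density bound 10000 since 9 ∤ 150 (the parts of T(150, 9) cannot all be equal).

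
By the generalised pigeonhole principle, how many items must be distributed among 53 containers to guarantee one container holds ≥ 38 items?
n = (38 − 1)·53 + 1 = 1962

By the generalised pigeonhole principle, to guarantee some box contains ≥ r objects we need more than (r − 1) · k objects total. Threshold: n = (r − 1) · k + 1. With r = 38 and k = 53: n = 37 · 53 + 1 = 1961 + 1 = 1962. For n = 1961 = 37 · 53, we can put exactly 37 objects in every box, avoiding 38 in any single one — so 1962 is tight.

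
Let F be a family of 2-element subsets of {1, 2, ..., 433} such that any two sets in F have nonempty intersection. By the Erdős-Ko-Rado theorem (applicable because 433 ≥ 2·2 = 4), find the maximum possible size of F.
max |F| = C(432, 1) = 432

Erdős-Ko-Rado (1961): when n ≥ 2k, max |F| = C(n−1, k−1). The bound is attained by the star {A : i ∈ A} for any fixed i ∈ [n]. Here C(433−1, 2−1) = C(432, 1) = 432.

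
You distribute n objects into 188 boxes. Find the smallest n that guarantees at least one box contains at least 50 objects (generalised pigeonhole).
n = (50 − 1)·188 + 1 = 9213

By the generalised pigeonhole principle, to guarantee some box contains ≥ r objects we need more than (r − 1) · k objects total. Threshold: n = (r − 1) · k + 1. With r = 50 and k = 188: n = 49 · 188 + 1 = 9212 + 1 = 9213. For n = 9212 = 49 · 188, we can put exactly 49 objects in every box, avoiding 50 in any single one — so 9213 is tight.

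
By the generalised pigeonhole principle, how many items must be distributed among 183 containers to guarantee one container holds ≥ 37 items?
n = (37 − 1)·183 + 1 = 6589

By the generalised pigeonhole principle, to guarantee some box contains ≥ r objects we need more than (r − 1) · k objects total. Threshold: n = (r − 1) · k + 1. With r = 37 and k = 183: n = 36 · 183 + 1 = 6588 + 1 = 6589. For n = 6588 = 36 · 183, we can put exactly 36 objects in every box, avoiding 37 in any single one — so 6589 is tight.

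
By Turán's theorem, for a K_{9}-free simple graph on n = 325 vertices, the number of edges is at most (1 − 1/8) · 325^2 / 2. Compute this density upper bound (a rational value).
Turán density bound = (7/8) · 325^2/2 = 739375/16 ≈ 46210.9375

Turán's theorem: ex(n, K_{r+1}) is achieved by the complete r-partite Turán graph T(n, r) with parts as balanced as possible, and is at most (1 − 1/r) · n^2/2. For r = 8, n = 325: the density bound is (7/8) · 105625/2 = 739375/16 ≈ 46210.9375. The integer-valued extremum is e(T(325, 8)) = 46210, which is strictly less than the density bound 739375/16 since 8 ∤ 325 (the parts of T(325, 8) cannot all be equal).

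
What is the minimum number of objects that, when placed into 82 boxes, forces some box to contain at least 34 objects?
n = (34 − 1)·82 + 1 = 2707

By the generalised pigeonhole principle, to guarantee some box contains ≥ r objects we need more than (r − 1) · k objects total. Threshold: n = (r − 1) · k + 1. With r = 34 and k = 82: n = 33 · 82 + 1 = 2706 + 1 = 2707. For n = 2706 = 33 · 82, we can put exactly 33 objects in every box, avoiding 34 in any single one — so 2707 is tight.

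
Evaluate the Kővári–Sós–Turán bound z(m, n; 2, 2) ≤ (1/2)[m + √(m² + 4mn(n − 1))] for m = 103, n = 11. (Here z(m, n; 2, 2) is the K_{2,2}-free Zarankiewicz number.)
z(103, 11; 2, 2) ≤ (1/2)[103 + √(103² + 4·103·11·10)] = (1/2)[103 + √55929] = 169.7466

Kővári–Sós–Turán: let r_1, ..., r_103 be the row sums and z = Σ r_i the total number of 1s. Each pair of columns can share at most one row with both entries 1 (else a 2×2 all-ones block appears), so Σ_i C(r_i, 2) ≤ C(11, 2) = 55. By convexity Σ_i C(r_i, 2) ≥ 103·C(z/103, 2) = z(z − 103)/(2·103), giving z² − 103z − 103·11·10 ≤ 0 and hence z ≤ (1/2)[103 + √(10609 + 4·11330)] = (1/2)[103 + √55929] ≈ (1/2)(103 + 236.4931) = 169.7466.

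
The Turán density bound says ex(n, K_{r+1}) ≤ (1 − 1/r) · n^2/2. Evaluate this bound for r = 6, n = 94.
Turán density bound = (5/6) · 94^2/2 = 11045/3 ≈ 3681.6667

Turán's theorem: ex(n, K_{r+1}) is achieved by the complete r-partite Turán graph T(n, r) with parts as balanced as possible, and is at most (1 − 1/r) · n^2/2. For r = 6, n = 94: the density bound is (5/6) · 8836/2 = 11045/3 ≈ 3681.6667. The integer-valued extremum is e(T(94, 6)) = 3681, which is strictly less than the density bound 11045/3 since 6 ∤ 94 (the parts of T(94, 6) cannot all be equal).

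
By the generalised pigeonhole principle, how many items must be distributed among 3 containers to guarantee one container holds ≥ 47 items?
n = (47 − 1)·3 + 1 = 139

By the generalised pigeonhole principle, to guarantee some box contains ≥ r objects we need more than (r − 1) · k objects total. Threshold: n = (r − 1) · k + 1. With r = 47 and k = 3: n = 46 · 3 + 1 = 138 + 1 = 139. For n = 138 = 46 · 3, we can put exactly 46 objects in every box, avoiding 47 in any single one — so 139 is tight.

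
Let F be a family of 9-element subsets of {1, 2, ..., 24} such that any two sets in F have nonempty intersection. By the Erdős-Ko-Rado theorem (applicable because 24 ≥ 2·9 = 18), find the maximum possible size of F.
max |F| = C(23, 8) = 490314

Erdős-Ko-Rado (1961): when n ≥ 2k, max |F| = C(n−1, k−1). The bound is attained by the star {A : i ∈ A} for any fixed i ∈ [n]. Here C(24−1, 9−1) = C(23, 8) = 490314.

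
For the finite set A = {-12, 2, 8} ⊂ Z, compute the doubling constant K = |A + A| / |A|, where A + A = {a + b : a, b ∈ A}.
K = |A + A| / |A| = 6/3 = 2

Enumerate A + A = {a + b : a, b ∈ A}. With |A| = 3, there are |A|^2 = 9 ordered sum pairs; collecting distinct values, A + A = {-24, -10, -4, 4, 10, 16}, so |A + A| = 6. Thus K = 6/3 = 2. For comparison, the minimum possible |A + A| over all 3-element sets is 2·3 − 1 = 5 (so min K = 5/3), attained only by arithmetic progressions.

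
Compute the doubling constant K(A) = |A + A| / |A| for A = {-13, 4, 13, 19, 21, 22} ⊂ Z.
K = |A + A| / |A| = 19/6

Enumerate A + A = {a + b : a, b ∈ A}. With |A| = 6, there are |A|^2 = 36 ordered sum pairs; collecting distinct values, A + A = {-26, -9, 0, 6, 8, 9, 17, 23, 25, 26, 32, 34, 35, 38, 40, 41, 42, 43, 44}, so |A + A| = 19. Thus K = 19/6. For comparison, the minimum possible |A + A| over all 6-element sets is 2·6 − 1 = 11 (so min K = 11/6), attained only by arithmetic progressions.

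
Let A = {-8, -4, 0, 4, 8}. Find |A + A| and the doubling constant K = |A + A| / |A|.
K = |A + A| / |A| = 9/5

Enumerate A + A = {a + b : a, b ∈ A}. With |A| = 5, there are |A|^2 = 25 ordered sum pairs; collecting distinct values, A + A = {-16, -12, -8, -4, 0, 4, 8, 12, 16}, so |A + A| = 9. Thus K = 9/5. Here |A + A| = 2|A| − 1 = 9, the minimum possible — so K = 9/5 is minimal, which holds iff A is an arithmetic progression.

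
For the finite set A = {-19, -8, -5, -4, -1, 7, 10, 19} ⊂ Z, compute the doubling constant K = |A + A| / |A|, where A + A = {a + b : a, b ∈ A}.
K = |A + A| / |A| = 30/8 = 15/4

Enumerate A + A = {a + b : a, b ∈ A}. With |A| = 8, there are |A|^2 = 64 ordered sum pairs; collecting distinct values, A + A = {-38, -27, -24, -23, -20, -16, -13, -12, -10, -9, -8, -6, -5, -2, -1, 0, 2, 3, 5, 6, 9, 11, 14, 15, 17, 18, 20, 26, 29, 38}, so |A + A| = 30. Thus K = 30/8 = 15/4. For comparison, the minimum possible |A + A| over all 8-element sets is 2·8 − 1 = 15 (so min K = 15/8), attained only by arithmetic progressions.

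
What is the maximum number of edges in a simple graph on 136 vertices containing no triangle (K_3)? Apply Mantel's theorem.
ex(136, K_3) = ⌊136^2/4⌋ = 4624

Mantel (1907): a triangle-free graph on n vertices has at most ⌊n^2/4⌋ edges, with equality for the complete bipartite graph K_{⌊n/2⌋, ⌈n/2⌉}. For n = 136: ⌊136^2/4⌋ = ⌊18496/4⌋ = 4624. The extremal graph is K_{68, 68}, which has 68·68 = 4624 edges.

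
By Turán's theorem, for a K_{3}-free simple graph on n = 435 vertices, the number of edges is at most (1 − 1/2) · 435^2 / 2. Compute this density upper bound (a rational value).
Turán density bound = (1/2) · 435^2/2 = 189225/4 ≈ 47306.25

Turán's theorem: ex(n, K_{r+1}) is achieved by the complete r-partite Turán graph T(n, r) with parts as balanced as possible, and is at most (1 − 1/r) · n^2/2. For r = 2, n = 435: the density bound is (1/2) · 189225/2 = 189225/4 ≈ 47306.25. The integer-valued extremum is e(T(435, 2)) = 47306, which is strictly less than the density bound 189225/4 since 2 ∤ 435 (the parts of T(435, 2) cannot all be equal).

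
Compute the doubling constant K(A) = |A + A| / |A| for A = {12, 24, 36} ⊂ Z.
K = |A + A| / |A| = 5/3

Enumerate A + A = {a + b : a, b ∈ A}. With |A| = 3, there are |A|^2 = 9 ordered sum pairs; collecting distinct values, A + A = {24, 36, 48, 60, 72}, so |A + A| = 5. Thus K = 5/3. Here |A + A| = 2|A| − 1 = 5, the minimum possible — so K = 5/3 is minimal, which holds iff A is an arithmetic progression.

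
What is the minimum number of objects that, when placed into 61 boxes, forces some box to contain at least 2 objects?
n = (2 − 1)·61 + 1 = 62

By the generalised pigeonhole principle, to guarantee some box contains ≥ r objects we need more than (r − 1) · k objects total. Threshold: n = (r − 1) · k + 1. With r = 2 and k = 61: n = 1 · 61 + 1 = 61 + 1 = 62. For n = 61 = 1 · 61, we can put exactly 1 objects in every box, avoiding 2 in any single one — so 62 is tight.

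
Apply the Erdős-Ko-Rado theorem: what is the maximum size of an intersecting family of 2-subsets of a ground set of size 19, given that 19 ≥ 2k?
max |F| = C(18, 1) = 18

The Erdős-Ko-Rado theorem states: for n ≥ 2k, an intersecting family of k-subsets of an n-element set has size at most C(n − 1, k − 1), with equality for 'star' families {A ⊆ [n] : |A| = k, i ∈ A} (fix an element i). For n = 19, k = 2: C(18, 1) = 18.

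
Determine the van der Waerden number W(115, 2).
W(115, 2) = 115 + 1 = 116

A 2-term AP is any pair of integers, so a monochromatic 2-AP exists iff some colour is used at least twice. With 115 colours, the colouring i ↦ i on {1, ..., 115} uses each colour once, avoiding any monochromatic pair, so W(115, 2) > 115. For {1, ..., 116}, pigeonhole forces two integers of the same colour, which form a monochromatic 2-AP. Hence W(115, 2) = 116.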